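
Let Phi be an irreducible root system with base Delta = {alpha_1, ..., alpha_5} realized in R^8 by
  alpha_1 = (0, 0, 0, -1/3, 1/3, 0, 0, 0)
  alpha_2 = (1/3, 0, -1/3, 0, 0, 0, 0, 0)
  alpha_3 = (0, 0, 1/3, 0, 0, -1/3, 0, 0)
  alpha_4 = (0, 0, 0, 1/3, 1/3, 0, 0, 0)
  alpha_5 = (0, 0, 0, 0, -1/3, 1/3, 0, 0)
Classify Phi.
type D_5

Compute the Cartan integers a_ij = 2(alpha_i, alpha_j)/(alpha_j, alpha_j); the resulting 5x5 Cartan matrix is
[[2, 0, 0, 0, -1], [0, 2, -1, 0, 0], [0, -1, 2, 0, -1], [0, 0, 0, 2, -1], [-1, 0, -1, -1, 2]].
All simple roots have the same length, so the diagram is simply laced. The associated Dynkin diagram is a chain of 3 nodes with a fork of two nodes at one end (D_5), so the type is D_5 (the algebra so(10)).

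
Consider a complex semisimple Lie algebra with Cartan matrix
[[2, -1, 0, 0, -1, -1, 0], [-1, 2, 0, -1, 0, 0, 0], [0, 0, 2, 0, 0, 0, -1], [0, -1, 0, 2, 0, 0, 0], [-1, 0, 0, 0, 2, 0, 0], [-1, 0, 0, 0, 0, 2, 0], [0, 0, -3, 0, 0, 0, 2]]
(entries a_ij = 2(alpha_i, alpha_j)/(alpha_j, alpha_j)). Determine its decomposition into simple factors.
The diagram associated to this matrix has two connected components: the simple roots {alpha_1, alpha_2, alpha_4, alpha_5, alpha_6} form a chain of 3 nodes with a fork of two nodes at one end (D_5), and {alpha_3, alpha_7} form two nodes joined by a triple edge (G_2). A semisimple Lie algebra decomposes uniquely as the direct sum of simple ideals, one per connected component of its Dynkin diagram, so g ≅ D_5 ⊕ G_2 (dimension 45 + 14 = 59).

D_5 (so(10)) ⊕ G_2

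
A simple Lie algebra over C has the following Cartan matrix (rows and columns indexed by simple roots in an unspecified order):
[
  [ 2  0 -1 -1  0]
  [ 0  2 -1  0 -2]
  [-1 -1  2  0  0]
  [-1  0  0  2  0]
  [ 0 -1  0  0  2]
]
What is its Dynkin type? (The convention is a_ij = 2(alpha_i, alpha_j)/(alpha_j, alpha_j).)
type B_5

The matrix has rank 5 with 2's on the diagonal. Reading the off-diagonal entries as Dynkin edges (a single edge where a_ij = a_ji = -1; a double or triple edge where a_ij * a_ji = 2 or 3), the diagram is a chain of 5 nodes with a double edge at one end; the terminal node there is the unique short simple root (B_5). One simple-root ordering that puts it in standard form is (alpha_4, alpha_1, alpha_3, alpha_2, alpha_5). So the algebra is type B_5, i.e. so(11).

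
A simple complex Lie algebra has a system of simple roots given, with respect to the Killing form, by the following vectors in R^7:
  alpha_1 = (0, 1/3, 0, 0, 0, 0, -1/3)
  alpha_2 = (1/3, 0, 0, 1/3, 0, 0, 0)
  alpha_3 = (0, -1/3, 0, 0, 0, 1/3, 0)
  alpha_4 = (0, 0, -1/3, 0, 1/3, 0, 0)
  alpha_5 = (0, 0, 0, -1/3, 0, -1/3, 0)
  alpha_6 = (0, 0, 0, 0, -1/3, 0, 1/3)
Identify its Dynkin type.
type A_6

Compute the Cartan integers a_ij = 2(alpha_i, alpha_j)/(alpha_j, alpha_j); the resulting 6x6 Cartan matrix is
[[2, 0, -1, 0, 0, -1], [0, 2, 0, 0, -1, 0], [-1, 0, 2, 0, -1, 0], [0, 0, 0, 2, 0, -1], [0, -1, -1, 0, 2, 0], [-1, 0, 0, -1, 0, 2]].
All simple roots have the same length, so the diagram is simply laced. The associated Dynkin diagram is a chain of 6 nodes with single edges (A_6), so the type is A_6 (the algebra sl(7)).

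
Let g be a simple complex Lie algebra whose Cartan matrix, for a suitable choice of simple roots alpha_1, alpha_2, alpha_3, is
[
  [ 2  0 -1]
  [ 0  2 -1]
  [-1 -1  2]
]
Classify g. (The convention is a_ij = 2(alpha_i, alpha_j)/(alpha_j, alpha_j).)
type A_3

The matrix has rank 3 with 2's on the diagonal. Reading the off-diagonal entries as Dynkin edges (a single edge where a_ij = a_ji = -1; a double or triple edge where a_ij * a_ji = 2 or 3), the diagram is a chain of 3 nodes with single edges (A_3). One simple-root ordering that puts it in standard form is (alpha_2, alpha_3, alpha_1). So the algebra is type A_3, i.e. sl(4).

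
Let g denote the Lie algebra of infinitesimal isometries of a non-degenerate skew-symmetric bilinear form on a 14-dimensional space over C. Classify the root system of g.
This is sp(14), which has dimension 14(14+1)/2 = 105 and rank 14/2 = 7. In the classification of classical Lie algebras, the symplectic algebra sp(2n) has type C_n; here n = 7, so the Dynkin diagram is a chain of 7 nodes with a double edge at one end; the terminal node there is the unique long simple root (C_7). Hence the type is C_7.

C_7 (sp(14))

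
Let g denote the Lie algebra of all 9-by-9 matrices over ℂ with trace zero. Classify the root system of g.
A8

This is sl(9), which has dimension 9^2 - 1 = 80 and rank 9 - 1 = 8 (a Cartan subalgebra is the diagonal traceless matrices). In the classification of classical Lie algebras, the special linear algebra sl(n+1) has type A_n; here n = 8, so the Dynkin diagram is a chain of 8 nodes with single edges (A_8). Hence the type is A_8.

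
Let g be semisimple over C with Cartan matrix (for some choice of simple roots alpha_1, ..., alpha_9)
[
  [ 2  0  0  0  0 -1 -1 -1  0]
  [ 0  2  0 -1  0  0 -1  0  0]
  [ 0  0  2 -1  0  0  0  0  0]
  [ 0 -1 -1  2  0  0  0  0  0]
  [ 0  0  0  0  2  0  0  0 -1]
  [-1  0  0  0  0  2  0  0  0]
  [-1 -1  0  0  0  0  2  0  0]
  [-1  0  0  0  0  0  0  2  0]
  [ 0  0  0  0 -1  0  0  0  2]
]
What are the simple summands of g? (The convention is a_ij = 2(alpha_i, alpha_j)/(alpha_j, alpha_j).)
type A_2 ⊕ type D_7

The diagram associated to this matrix has two connected components: the simple roots {alpha_5, alpha_9} form a chain of 2 nodes with single edges (A_2), and {alpha_1, alpha_2, alpha_3, alpha_4, alpha_6, alpha_7, alpha_8} form a chain of 5 nodes with a fork of two nodes at one end (D_7). A semisimple Lie algebra decomposes uniquely as the direct sum of simple ideals, one per connected component of its Dynkin diagram, so g ≅ A_2 ⊕ D_7 (dimension 8 + 91 = 99).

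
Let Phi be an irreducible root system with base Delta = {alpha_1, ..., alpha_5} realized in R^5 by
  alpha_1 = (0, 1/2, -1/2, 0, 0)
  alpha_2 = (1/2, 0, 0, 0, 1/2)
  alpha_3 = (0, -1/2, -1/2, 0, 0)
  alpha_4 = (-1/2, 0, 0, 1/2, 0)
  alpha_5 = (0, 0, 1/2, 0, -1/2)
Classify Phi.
D5

Compute the Cartan integers a_ij = 2(alpha_i, alpha_j)/(alpha_j, alpha_j); the resulting 5x5 Cartan matrix is
[[2, 0, 0, 0, -1], [0, 2, 0, -1, -1], [0, 0, 2, 0, -1], [0, -1, 0, 2, 0], [-1, -1, -1, 0, 2]].
All simple roots have the same length, so the diagram is simply laced. The associated Dynkin diagram is a chain of 3 nodes with a fork of two nodes at one end (D_5), so the type is D_5 (the algebra so(10)).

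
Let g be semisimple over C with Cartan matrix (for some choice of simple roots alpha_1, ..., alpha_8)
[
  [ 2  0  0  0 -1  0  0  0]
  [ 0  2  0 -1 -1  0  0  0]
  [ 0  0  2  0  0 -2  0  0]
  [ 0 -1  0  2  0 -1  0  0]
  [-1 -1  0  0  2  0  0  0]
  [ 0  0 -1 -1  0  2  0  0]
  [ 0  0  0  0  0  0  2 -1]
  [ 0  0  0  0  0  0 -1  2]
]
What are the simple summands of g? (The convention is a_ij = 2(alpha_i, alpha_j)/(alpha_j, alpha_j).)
type A_2 + type C_6

The diagram associated to this matrix has two connected components: the simple roots {alpha_7, alpha_8} form a chain of 2 nodes with single edges (A_2), and {alpha_1, alpha_2, alpha_3, alpha_4, alpha_5, alpha_6} form a chain of 6 nodes with a double edge at one end; the terminal node there is the unique long simple root (C_6). A semisimple Lie algebra decomposes uniquely as the direct sum of simple ideals, one per connected component of its Dynkin diagram, so g ≅ A_2 ⊕ C_6 (dimension 8 + 78 = 86).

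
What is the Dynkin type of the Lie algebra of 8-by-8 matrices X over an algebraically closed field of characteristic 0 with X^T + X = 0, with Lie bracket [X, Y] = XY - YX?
type D_4

This is so(8) with 8 even, which has dimension 8(8-1)/2 = 28 and rank 8/2 = 4. In the classification of classical Lie algebras, the orthogonal algebra so(2n) in an even number of variables has type D_n; here n = 4, so the Dynkin diagram is a chain of 2 nodes with a fork of two nodes at one end (D_4). Hence the type is D_4.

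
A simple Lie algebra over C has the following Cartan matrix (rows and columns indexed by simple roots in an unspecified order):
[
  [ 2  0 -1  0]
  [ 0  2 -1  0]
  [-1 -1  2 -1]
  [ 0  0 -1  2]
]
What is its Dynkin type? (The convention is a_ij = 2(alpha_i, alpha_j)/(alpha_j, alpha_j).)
type D_4

The matrix has rank 4 with 2's on the diagonal. Reading the off-diagonal entries as Dynkin edges (a single edge where a_ij = a_ji = -1; a double or triple edge where a_ij * a_ji = 2 or 3), the diagram is a chain of 2 nodes with a fork of two nodes at one end (D_4). One simple-root ordering that puts it in standard form is (alpha_4, alpha_3, alpha_2, alpha_1). So the algebra is type D_4, i.e. so(8).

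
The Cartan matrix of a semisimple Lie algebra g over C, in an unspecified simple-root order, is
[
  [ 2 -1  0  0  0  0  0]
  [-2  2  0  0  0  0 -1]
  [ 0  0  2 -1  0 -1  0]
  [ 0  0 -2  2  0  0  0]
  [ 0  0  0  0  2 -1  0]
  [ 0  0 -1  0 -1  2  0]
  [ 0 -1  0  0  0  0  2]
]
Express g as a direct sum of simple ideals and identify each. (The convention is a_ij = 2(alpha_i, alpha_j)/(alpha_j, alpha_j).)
The diagram associated to this matrix has two connected components: the simple roots {alpha_1, alpha_2, alpha_7} form a chain of 3 nodes with a double edge at one end; the terminal node there is the unique short simple root (B_3), and {alpha_3, alpha_4, alpha_5, alpha_6} form a chain of 4 nodes with a double edge at one end; the terminal node there is the unique long simple root (C_4). A semisimple Lie algebra decomposes uniquely as the direct sum of simple ideals, one per connected component of its Dynkin diagram, so g ≅ B_3 ⊕ C_4 (dimension 21 + 36 = 57).

B_3 ⊕ C_4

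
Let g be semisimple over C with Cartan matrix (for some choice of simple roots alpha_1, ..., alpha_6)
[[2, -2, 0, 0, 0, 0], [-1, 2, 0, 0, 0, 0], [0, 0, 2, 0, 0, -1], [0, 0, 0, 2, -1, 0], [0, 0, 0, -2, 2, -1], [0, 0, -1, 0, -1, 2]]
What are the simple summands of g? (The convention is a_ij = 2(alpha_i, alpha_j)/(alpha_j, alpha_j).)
The diagram associated to this matrix has two connected components: the simple roots {alpha_1, alpha_2} form a chain of 2 nodes with a double edge at one end; the terminal node there is the unique short simple root (B_2), and {alpha_3, alpha_4, alpha_5, alpha_6} form a chain of 4 nodes with a double edge at one end; the terminal node there is the unique short simple root (B_4). A semisimple Lie algebra decomposes uniquely as the direct sum of simple ideals, one per connected component of its Dynkin diagram, so g ≅ B_2 ⊕ B_4 (dimension 10 + 36 = 46).

B_2 ⊕ B_4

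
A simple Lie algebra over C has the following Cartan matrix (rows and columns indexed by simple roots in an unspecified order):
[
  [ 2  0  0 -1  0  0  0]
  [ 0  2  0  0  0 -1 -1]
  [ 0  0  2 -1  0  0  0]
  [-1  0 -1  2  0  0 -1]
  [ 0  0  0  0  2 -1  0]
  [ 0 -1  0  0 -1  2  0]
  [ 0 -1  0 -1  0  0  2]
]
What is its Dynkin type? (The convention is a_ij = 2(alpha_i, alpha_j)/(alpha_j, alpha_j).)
The matrix has rank 7 with 2's on the diagonal. Reading the off-diagonal entries as Dynkin edges (a single edge where a_ij = a_ji = -1; a double or triple edge where a_ij * a_ji = 2 or 3), the diagram is a chain of 5 nodes with a fork of two nodes at one end (D_7). One simple-root ordering that puts it in standard form is (alpha_5, alpha_6, alpha_2, alpha_7, alpha_4, alpha_1, alpha_3). So the algebra is type D_7, i.e. so(14).

type D_7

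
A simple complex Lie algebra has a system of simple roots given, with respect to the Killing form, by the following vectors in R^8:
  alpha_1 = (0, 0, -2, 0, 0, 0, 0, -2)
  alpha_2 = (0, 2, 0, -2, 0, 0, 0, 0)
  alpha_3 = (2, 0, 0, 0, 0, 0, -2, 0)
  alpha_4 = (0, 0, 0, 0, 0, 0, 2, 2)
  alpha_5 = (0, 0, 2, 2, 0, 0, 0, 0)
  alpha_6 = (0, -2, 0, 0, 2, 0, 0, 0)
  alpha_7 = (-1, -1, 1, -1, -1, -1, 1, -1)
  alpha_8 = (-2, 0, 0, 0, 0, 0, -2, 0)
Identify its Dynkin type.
type E_8

Compute the Cartan integers a_ij = 2(alpha_i, alpha_j)/(alpha_j, alpha_j); the resulting 8x8 Cartan matrix is
[[2, 0, 0, -1, -1, 0, 0, 0], [0, 2, 0, 0, -1, -1, 0, 0], [0, 0, 2, -1, 0, 0, -1, 0], [-1, 0, -1, 2, 0, 0, 0, -1], [-1, -1, 0, 0, 2, 0, 0, 0], [0, -1, 0, 0, 0, 2, 0, 0], [0, 0, -1, 0, 0, 0, 2, 0], [0, 0, 0, -1, 0, 0, 0, 2]].
All simple roots have the same length, so the diagram is simply laced. The associated Dynkin diagram is a chain of 7 nodes with one extra node attached to the third node from one end (E_8), so the type is E_8.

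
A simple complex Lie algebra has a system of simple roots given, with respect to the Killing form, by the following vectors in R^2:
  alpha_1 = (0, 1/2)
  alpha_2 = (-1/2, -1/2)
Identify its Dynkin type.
Compute the Cartan integers a_ij = 2(alpha_i, alpha_j)/(alpha_j, alpha_j); the resulting 2x2 Cartan matrix is
[[2, -1], [-2, 2]].
The roots have two lengths (squared-length ratio 2:1); the short ones are alpha_{1}. The associated Dynkin diagram is a chain of 2 nodes with a double edge at one end; the terminal node there is the unique short simple root (B_2), so the type is B_2 (the algebra so(5)).

B2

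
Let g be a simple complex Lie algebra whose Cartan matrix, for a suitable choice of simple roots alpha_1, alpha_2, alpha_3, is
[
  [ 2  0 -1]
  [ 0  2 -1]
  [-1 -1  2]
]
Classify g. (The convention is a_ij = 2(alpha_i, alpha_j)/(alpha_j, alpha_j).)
A_3

The matrix has rank 3 with 2's on the diagonal. Reading the off-diagonal entries as Dynkin edges (a single edge where a_ij = a_ji = -1; a double or triple edge where a_ij * a_ji = 2 or 3), the diagram is a chain of 3 nodes with single edges (A_3). One simple-root ordering that puts it in standard form is (alpha_2, alpha_3, alpha_1). So the algebra is type A_3, i.e. sl(4).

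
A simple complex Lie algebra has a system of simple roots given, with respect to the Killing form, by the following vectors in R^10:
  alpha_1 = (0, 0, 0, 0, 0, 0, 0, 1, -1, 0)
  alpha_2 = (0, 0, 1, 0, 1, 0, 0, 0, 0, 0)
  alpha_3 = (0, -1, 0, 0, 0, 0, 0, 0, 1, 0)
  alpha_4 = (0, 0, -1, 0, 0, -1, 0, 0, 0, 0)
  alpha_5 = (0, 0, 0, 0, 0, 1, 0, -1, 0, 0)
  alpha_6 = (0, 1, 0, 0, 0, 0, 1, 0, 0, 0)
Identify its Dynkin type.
Compute the Cartan integers a_ij = 2(alpha_i, alpha_j)/(alpha_j, alpha_j); the resulting 6x6 Cartan matrix is
[[2, 0, -1, 0, -1, 0], [0, 2, 0, -1, 0, 0], [-1, 0, 2, 0, 0, -1], [0, -1, 0, 2, -1, 0], [-1, 0, 0, -1, 2, 0], [0, 0, -1, 0, 0, 2]].
All simple roots have the same length, so the diagram is simply laced. The associated Dynkin diagram is a chain of 6 nodes with single edges (A_6), so the type is A_6 (the algebra sl(7)).

A6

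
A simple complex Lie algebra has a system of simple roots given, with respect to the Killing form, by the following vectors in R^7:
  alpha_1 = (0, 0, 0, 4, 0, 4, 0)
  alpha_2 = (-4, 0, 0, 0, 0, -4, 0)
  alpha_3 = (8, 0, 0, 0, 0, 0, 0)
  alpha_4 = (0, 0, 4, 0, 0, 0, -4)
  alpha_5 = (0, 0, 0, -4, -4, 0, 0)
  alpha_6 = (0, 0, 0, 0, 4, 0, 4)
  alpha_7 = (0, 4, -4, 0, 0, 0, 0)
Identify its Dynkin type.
Compute the Cartan integers a_ij = 2(alpha_i, alpha_j)/(alpha_j, alpha_j); the resulting 7x7 Cartan matrix is
[[2, -1, 0, 0, -1, 0, 0], [-1, 2, -1, 0, 0, 0, 0], [0, -2, 2, 0, 0, 0, 0], [0, 0, 0, 2, 0, -1, -1], [-1, 0, 0, 0, 2, -1, 0], [0, 0, 0, -1, -1, 2, 0], [0, 0, 0, -1, 0, 0, 2]].
The roots have two lengths (squared-length ratio 2:1); the short ones are alpha_{1,2,4,5,6,7}. The associated Dynkin diagram is a chain of 7 nodes with a double edge at one end; the terminal node there is the unique long simple root (C_7), so the type is C_7 (the algebra sp(14)).

type C_7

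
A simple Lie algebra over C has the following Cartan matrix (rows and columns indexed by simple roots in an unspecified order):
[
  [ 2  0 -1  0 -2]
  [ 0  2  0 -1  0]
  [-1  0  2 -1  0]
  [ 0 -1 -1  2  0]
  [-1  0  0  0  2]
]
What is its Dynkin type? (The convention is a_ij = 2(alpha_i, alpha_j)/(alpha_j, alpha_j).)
B_5

The matrix has rank 5 with 2's on the diagonal. Reading the off-diagonal entries as Dynkin edges (a single edge where a_ij = a_ji = -1; a double or triple edge where a_ij * a_ji = 2 or 3), the diagram is a chain of 5 nodes with a double edge at one end; the terminal node there is the unique short simple root (B_5). One simple-root ordering that puts it in standard form is (alpha_2, alpha_4, alpha_3, alpha_1, alpha_5). So the algebra is type B_5, i.e. so(11).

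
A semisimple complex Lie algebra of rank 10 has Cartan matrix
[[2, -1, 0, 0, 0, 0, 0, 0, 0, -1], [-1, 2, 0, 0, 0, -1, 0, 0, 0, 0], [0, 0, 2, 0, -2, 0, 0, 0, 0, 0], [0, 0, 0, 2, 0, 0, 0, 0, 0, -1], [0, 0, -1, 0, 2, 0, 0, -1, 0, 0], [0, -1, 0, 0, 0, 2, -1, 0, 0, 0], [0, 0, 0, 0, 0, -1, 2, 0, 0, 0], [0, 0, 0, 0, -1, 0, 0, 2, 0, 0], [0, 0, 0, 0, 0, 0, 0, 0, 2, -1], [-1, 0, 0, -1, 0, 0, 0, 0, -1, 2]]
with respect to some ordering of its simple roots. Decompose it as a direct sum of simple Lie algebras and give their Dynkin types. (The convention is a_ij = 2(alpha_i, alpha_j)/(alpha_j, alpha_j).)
The diagram associated to this matrix has two connected components: the simple roots {alpha_3, alpha_5, alpha_8} form a chain of 3 nodes with a double edge at one end; the terminal node there is the unique long simple root (C_3), and {alpha_1, alpha_2, alpha_4, alpha_6, alpha_7, alpha_9, alpha_10} form a chain of 5 nodes with a fork of two nodes at one end (D_7). A semisimple Lie algebra decomposes uniquely as the direct sum of simple ideals, one per connected component of its Dynkin diagram, so g ≅ C_3 ⊕ D_7 (dimension 21 + 91 = 112).

type C_3 ⊕ type D_7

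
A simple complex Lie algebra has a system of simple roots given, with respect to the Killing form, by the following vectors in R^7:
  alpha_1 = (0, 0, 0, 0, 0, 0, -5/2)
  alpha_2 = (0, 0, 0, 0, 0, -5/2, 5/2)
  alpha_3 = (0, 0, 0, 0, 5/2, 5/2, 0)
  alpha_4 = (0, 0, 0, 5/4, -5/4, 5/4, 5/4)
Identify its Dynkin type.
Compute the Cartan integers a_ij = 2(alpha_i, alpha_j)/(alpha_j, alpha_j); the resulting 4x4 Cartan matrix is
[[2, -1, 0, -1], [-2, 2, -1, 0], [0, -1, 2, 0], [-1, 0, 0, 2]].
The roots have two lengths (squared-length ratio 2:1); the short ones are alpha_{1,4}. The associated Dynkin diagram is a chain of 4 nodes with a double edge between the middle two (F_4), so the type is F_4.

F4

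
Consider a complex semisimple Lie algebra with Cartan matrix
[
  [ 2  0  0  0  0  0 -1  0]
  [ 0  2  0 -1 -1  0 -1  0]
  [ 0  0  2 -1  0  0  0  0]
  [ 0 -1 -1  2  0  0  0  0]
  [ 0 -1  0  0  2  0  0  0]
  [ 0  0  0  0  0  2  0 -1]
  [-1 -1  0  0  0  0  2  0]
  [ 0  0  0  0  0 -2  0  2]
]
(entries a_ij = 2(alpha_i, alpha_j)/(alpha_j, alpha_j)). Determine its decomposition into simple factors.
The diagram associated to this matrix has two connected components: the simple roots {alpha_6, alpha_8} form a chain of 2 nodes with a double edge at one end; the terminal node there is the unique short simple root (B_2), and {alpha_1, alpha_2, alpha_3, alpha_4, alpha_5, alpha_7} form a chain of 5 nodes with one extra node attached to the third node from one end (E_6). A semisimple Lie algebra decomposes uniquely as the direct sum of simple ideals, one per connected component of its Dynkin diagram, so g ≅ B_2 ⊕ E_6 (dimension 10 + 78 = 88).

type B_2 + type E_6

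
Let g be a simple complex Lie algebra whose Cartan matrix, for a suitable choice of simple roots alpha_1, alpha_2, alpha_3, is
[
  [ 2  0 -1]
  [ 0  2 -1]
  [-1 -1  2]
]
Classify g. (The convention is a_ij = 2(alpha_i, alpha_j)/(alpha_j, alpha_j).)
The matrix has rank 3 with 2's on the diagonal. Reading the off-diagonal entries as Dynkin edges (a single edge where a_ij = a_ji = -1; a double or triple edge where a_ij * a_ji = 2 or 3), the diagram is a chain of 3 nodes with single edges (A_3). One simple-root ordering that puts it in standard form is (alpha_2, alpha_3, alpha_1). So the algebra is type A_3, i.e. sl(4).

A_3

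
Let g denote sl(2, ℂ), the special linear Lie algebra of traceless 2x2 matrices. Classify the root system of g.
This is sl(2), which has dimension 2^2 - 1 = 3 and rank 2 - 1 = 1 (a Cartan subalgebra is the diagonal traceless matrices). In the classification of classical Lie algebras, the special linear algebra sl(n+1) has type A_n; here n = 1, so the Dynkin diagram is a chain of 1 nodes with single edges (A_1). Hence the type is A_1.

A_1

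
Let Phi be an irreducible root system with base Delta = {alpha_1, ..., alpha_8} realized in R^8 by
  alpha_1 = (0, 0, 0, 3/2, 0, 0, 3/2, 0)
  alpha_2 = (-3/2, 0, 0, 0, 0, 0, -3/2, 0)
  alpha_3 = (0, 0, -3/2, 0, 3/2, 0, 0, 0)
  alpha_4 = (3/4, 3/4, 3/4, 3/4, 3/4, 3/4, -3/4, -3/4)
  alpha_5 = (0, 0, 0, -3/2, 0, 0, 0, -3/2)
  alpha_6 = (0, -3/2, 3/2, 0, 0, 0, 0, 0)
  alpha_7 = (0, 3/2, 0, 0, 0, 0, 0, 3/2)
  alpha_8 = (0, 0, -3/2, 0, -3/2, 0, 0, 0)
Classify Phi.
Compute the Cartan integers a_ij = 2(alpha_i, alpha_j)/(alpha_j, alpha_j); the resulting 8x8 Cartan matrix is
[[2, -1, 0, 0, -1, 0, 0, 0], [-1, 2, 0, 0, 0, 0, 0, 0], [0, 0, 2, 0, 0, -1, 0, 0], [0, 0, 0, 2, 0, 0, 0, -1], [-1, 0, 0, 0, 2, 0, -1, 0], [0, 0, -1, 0, 0, 2, -1, -1], [0, 0, 0, 0, -1, -1, 2, 0], [0, 0, 0, -1, 0, -1, 0, 2]].
All simple roots have the same length, so the diagram is simply laced. The associated Dynkin diagram is a chain of 7 nodes with one extra node attached to the third node from one end (E_8), so the type is E_8.

type E_8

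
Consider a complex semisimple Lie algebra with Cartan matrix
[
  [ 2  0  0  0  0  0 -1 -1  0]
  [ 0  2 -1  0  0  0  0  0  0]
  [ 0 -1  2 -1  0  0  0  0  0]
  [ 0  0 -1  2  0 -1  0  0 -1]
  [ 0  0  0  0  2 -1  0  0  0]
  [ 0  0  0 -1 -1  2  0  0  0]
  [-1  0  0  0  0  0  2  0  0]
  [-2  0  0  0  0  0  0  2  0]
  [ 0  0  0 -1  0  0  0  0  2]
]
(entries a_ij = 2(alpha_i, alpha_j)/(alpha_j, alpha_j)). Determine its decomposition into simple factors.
The diagram associated to this matrix has two connected components: the simple roots {alpha_1, alpha_7, alpha_8} form a chain of 3 nodes with a double edge at one end; the terminal node there is the unique long simple root (C_3), and {alpha_2, alpha_3, alpha_4, alpha_5, alpha_6, alpha_9} form a chain of 5 nodes with one extra node attached to the third node from one end (E_6). A semisimple Lie algebra decomposes uniquely as the direct sum of simple ideals, one per connected component of its Dynkin diagram, so g ≅ C_3 ⊕ E_6 (dimension 21 + 78 = 99).

C_3 (sp(6)) + E_6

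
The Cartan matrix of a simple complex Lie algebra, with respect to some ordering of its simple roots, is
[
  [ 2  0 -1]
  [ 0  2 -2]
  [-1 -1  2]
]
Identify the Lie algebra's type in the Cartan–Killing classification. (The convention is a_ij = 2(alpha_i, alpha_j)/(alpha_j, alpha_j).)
The matrix has rank 3 with 2's on the diagonal. Reading the off-diagonal entries as Dynkin edges (a single edge where a_ij = a_ji = -1; a double or triple edge where a_ij * a_ji = 2 or 3), the diagram is a chain of 3 nodes with a double edge at one end; the terminal node there is the unique long simple root (C_3). One simple-root ordering that puts it in standard form is (alpha_1, alpha_3, alpha_2). So the algebra is type C_3, i.e. sp(6).

C_3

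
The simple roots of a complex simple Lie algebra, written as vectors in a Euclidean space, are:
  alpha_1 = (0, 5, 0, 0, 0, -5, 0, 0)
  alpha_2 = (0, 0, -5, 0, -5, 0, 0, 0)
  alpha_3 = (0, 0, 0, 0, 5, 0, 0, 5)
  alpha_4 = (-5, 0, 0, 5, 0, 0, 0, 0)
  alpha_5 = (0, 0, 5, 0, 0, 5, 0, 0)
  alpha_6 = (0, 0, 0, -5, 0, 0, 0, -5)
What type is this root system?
Compute the Cartan integers a_ij = 2(alpha_i, alpha_j)/(alpha_j, alpha_j); the resulting 6x6 Cartan matrix is
[[2, 0, 0, 0, -1, 0], [0, 2, -1, 0, -1, 0], [0, -1, 2, 0, 0, -1], [0, 0, 0, 2, 0, -1], [-1, -1, 0, 0, 2, 0], [0, 0, -1, -1, 0, 2]].
All simple roots have the same length, so the diagram is simply laced. The associated Dynkin diagram is a chain of 6 nodes with single edges (A_6), so the type is A_6 (the algebra sl(7)).

type A_6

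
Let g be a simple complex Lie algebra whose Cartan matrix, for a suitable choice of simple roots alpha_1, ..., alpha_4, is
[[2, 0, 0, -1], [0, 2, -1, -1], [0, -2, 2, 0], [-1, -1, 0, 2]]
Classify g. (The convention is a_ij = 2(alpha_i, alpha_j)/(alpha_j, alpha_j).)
The matrix has rank 4 with 2's on the diagonal. Reading the off-diagonal entries as Dynkin edges (a single edge where a_ij = a_ji = -1; a double or triple edge where a_ij * a_ji = 2 or 3), the diagram is a chain of 4 nodes with a double edge at one end; the terminal node there is the unique long simple root (C_4). One simple-root ordering that puts it in standard form is (alpha_1, alpha_4, alpha_2, alpha_3). So the algebra is type C_4, i.e. sp(8).

C4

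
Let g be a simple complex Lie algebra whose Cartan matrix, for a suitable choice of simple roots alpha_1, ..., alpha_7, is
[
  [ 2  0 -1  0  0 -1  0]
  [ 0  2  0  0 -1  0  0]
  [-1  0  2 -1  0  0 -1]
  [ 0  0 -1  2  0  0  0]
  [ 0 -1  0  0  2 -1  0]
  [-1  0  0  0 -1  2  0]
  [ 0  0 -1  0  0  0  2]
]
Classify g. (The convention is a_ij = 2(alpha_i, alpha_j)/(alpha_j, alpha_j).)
The matrix has rank 7 with 2's on the diagonal. Reading the off-diagonal entries as Dynkin edges (a single edge where a_ij = a_ji = -1; a double or triple edge where a_ij * a_ji = 2 or 3), the diagram is a chain of 5 nodes with a fork of two nodes at one end (D_7). One simple-root ordering that puts it in standard form is (alpha_2, alpha_5, alpha_6, alpha_1, alpha_3, alpha_4, alpha_7). So the algebra is type D_7, i.e. so(14).

D_7 (so(14))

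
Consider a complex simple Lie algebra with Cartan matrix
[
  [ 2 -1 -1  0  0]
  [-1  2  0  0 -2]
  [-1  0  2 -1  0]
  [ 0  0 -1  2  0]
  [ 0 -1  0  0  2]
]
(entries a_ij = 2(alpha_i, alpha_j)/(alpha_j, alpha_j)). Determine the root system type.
B_5 (so(11))

The matrix has rank 5 with 2's on the diagonal. Reading the off-diagonal entries as Dynkin edges (a single edge where a_ij = a_ji = -1; a double or triple edge where a_ij * a_ji = 2 or 3), the diagram is a chain of 5 nodes with a double edge at one end; the terminal node there is the unique short simple root (B_5). One simple-root ordering that puts it in standard form is (alpha_4, alpha_3, alpha_1, alpha_2, alpha_5). So the algebra is type B_5, i.e. so(11).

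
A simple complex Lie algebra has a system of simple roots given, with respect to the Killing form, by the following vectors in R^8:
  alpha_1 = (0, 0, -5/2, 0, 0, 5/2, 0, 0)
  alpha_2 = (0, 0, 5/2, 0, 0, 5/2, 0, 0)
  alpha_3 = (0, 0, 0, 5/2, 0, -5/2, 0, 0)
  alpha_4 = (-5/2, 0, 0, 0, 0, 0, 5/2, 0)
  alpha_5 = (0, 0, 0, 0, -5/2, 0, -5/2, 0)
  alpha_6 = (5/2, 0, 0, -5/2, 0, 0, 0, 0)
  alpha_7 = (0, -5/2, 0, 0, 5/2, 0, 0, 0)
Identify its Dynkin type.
D7

Compute the Cartan integers a_ij = 2(alpha_i, alpha_j)/(alpha_j, alpha_j); the resulting 7x7 Cartan matrix is
[[2, 0, -1, 0, 0, 0, 0], [0, 2, -1, 0, 0, 0, 0], [-1, -1, 2, 0, 0, -1, 0], [0, 0, 0, 2, -1, -1, 0], [0, 0, 0, -1, 2, 0, -1], [0, 0, -1, -1, 0, 2, 0], [0, 0, 0, 0, -1, 0, 2]].
All simple roots have the same length, so the diagram is simply laced. The associated Dynkin diagram is a chain of 5 nodes with a fork of two nodes at one end (D_7), so the type is D_7 (the algebra so(14)).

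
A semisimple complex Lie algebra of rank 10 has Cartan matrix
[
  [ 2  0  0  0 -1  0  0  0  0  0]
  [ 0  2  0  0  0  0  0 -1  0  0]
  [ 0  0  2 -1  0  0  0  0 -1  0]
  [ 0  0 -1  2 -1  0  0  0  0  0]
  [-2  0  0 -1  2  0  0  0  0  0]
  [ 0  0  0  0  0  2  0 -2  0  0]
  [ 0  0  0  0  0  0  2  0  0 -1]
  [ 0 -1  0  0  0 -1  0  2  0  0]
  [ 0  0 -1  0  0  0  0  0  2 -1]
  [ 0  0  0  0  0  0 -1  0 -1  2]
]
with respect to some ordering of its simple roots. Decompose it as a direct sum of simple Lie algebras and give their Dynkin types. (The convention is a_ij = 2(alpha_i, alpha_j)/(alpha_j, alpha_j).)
type B_7 + type C_3

The diagram associated to this matrix has two connected components: the simple roots {alpha_1, alpha_3, alpha_4, alpha_5, alpha_7, alpha_9, alpha_10} form a chain of 7 nodes with a double edge at one end; the terminal node there is the unique short simple root (B_7), and {alpha_2, alpha_6, alpha_8} form a chain of 3 nodes with a double edge at one end; the terminal node there is the unique long simple root (C_3). A semisimple Lie algebra decomposes uniquely as the direct sum of simple ideals, one per connected component of its Dynkin diagram, so g ≅ B_7 ⊕ C_3 (dimension 105 + 21 = 126).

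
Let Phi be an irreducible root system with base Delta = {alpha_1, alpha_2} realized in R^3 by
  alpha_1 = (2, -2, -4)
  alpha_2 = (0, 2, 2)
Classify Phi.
Compute the Cartan integers a_ij = 2(alpha_i, alpha_j)/(alpha_j, alpha_j); the resulting 2x2 Cartan matrix is
[[2, -3], [-1, 2]].
The roots have two lengths (squared-length ratio 3:1); the short ones are alpha_{2}. The associated Dynkin diagram is two nodes joined by a triple edge (G_2), so the type is G_2.

type G_2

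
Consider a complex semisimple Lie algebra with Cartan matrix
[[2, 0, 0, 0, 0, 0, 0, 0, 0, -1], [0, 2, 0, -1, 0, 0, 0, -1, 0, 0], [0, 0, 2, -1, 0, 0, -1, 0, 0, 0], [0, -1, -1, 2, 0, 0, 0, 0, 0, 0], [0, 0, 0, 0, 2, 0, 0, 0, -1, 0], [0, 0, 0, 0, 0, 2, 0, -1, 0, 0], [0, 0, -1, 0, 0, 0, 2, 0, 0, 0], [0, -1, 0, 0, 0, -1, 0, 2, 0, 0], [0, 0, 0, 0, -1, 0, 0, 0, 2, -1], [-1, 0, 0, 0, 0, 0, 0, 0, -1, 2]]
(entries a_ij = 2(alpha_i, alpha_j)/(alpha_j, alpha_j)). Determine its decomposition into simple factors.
A4 ⊕ A6

The diagram associated to this matrix has two connected components: the simple roots {alpha_1, alpha_5, alpha_9, alpha_10} form a chain of 4 nodes with single edges (A_4), and {alpha_2, alpha_3, alpha_4, alpha_6, alpha_7, alpha_8} form a chain of 6 nodes with single edges (A_6). A semisimple Lie algebra decomposes uniquely as the direct sum of simple ideals, one per connected component of its Dynkin diagram, so g ≅ A_4 ⊕ A_6 (dimension 24 + 48 = 72).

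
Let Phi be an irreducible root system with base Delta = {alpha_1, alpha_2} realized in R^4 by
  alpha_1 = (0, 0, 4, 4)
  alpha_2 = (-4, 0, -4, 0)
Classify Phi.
Compute the Cartan integers a_ij = 2(alpha_i, alpha_j)/(alpha_j, alpha_j); the resulting 2x2 Cartan matrix is
[[2, -1], [-1, 2]].
All simple roots have the same length, so the diagram is simply laced. The associated Dynkin diagram is a chain of 2 nodes with single edges (A_2), so the type is A_2 (the algebra sl(3)).

A_2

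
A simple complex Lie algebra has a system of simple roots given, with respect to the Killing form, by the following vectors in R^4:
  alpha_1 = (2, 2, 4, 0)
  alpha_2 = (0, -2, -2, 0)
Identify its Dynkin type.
G_2

Compute the Cartan integers a_ij = 2(alpha_i, alpha_j)/(alpha_j, alpha_j); the resulting 2x2 Cartan matrix is
[[2, -3], [-1, 2]].
The roots have two lengths (squared-length ratio 3:1); the short ones are alpha_{2}. The associated Dynkin diagram is two nodes joined by a triple edge (G_2), so the type is G_2.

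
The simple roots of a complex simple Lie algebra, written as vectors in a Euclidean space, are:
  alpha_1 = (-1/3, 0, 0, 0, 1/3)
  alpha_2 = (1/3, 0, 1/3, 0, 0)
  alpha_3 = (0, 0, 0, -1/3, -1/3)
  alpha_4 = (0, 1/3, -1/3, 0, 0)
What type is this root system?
A4

Compute the Cartan integers a_ij = 2(alpha_i, alpha_j)/(alpha_j, alpha_j); the resulting 4x4 Cartan matrix is
[[2, -1, -1, 0], [-1, 2, 0, -1], [-1, 0, 2, 0], [0, -1, 0, 2]].
All simple roots have the same length, so the diagram is simply laced. The associated Dynkin diagram is a chain of 4 nodes with single edges (A_4), so the type is A_4 (the algebra sl(5)).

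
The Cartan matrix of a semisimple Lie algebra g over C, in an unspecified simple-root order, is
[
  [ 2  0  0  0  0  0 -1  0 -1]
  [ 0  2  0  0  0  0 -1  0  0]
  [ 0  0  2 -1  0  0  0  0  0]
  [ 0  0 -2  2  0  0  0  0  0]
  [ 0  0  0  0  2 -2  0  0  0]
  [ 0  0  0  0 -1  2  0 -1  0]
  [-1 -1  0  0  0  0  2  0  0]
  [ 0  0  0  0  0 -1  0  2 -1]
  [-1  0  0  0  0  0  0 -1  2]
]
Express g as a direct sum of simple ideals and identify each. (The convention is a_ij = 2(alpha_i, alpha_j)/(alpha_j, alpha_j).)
B_2 (so(5)) + C_7 (sp(14))

The diagram associated to this matrix has two connected components: the simple roots {alpha_3, alpha_4} form a chain of 2 nodes with a double edge at one end; the terminal node there is the unique short simple root (B_2), and {alpha_1, alpha_2, alpha_5, alpha_6, alpha_7, alpha_8, alpha_9} form a chain of 7 nodes with a double edge at one end; the terminal node there is the unique long simple root (C_7). A semisimple Lie algebra decomposes uniquely as the direct sum of simple ideals, one per connected component of its Dynkin diagram, so g ≅ B_2 ⊕ C_7 (dimension 10 + 105 = 115).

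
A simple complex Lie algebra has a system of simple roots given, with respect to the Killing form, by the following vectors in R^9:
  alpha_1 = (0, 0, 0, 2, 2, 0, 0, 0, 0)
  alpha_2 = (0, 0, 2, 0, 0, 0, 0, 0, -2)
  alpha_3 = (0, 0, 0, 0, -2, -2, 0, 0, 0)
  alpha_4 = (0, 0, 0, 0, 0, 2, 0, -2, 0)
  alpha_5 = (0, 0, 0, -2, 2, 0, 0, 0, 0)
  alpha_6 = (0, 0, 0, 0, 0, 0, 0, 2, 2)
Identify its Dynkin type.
Compute the Cartan integers a_ij = 2(alpha_i, alpha_j)/(alpha_j, alpha_j); the resulting 6x6 Cartan matrix is
[[2, 0, -1, 0, 0, 0], [0, 2, 0, 0, 0, -1], [-1, 0, 2, -1, -1, 0], [0, 0, -1, 2, 0, -1], [0, 0, -1, 0, 2, 0], [0, -1, 0, -1, 0, 2]].
All simple roots have the same length, so the diagram is simply laced. The associated Dynkin diagram is a chain of 4 nodes with a fork of two nodes at one end (D_6), so the type is D_6 (the algebra so(12)).

D_6 (so(12))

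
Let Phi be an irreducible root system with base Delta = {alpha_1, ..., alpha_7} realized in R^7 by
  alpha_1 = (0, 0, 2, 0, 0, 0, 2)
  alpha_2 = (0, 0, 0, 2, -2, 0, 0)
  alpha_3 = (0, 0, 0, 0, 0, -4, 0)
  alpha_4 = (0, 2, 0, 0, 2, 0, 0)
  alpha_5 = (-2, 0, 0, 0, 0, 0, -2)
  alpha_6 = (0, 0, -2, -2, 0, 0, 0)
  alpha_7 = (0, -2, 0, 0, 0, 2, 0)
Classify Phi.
C_7 (sp(14))

Compute the Cartan integers a_ij = 2(alpha_i, alpha_j)/(alpha_j, alpha_j); the resulting 7x7 Cartan matrix is
[[2, 0, 0, 0, -1, -1, 0], [0, 2, 0, -1, 0, -1, 0], [0, 0, 2, 0, 0, 0, -2], [0, -1, 0, 2, 0, 0, -1], [-1, 0, 0, 0, 2, 0, 0], [-1, -1, 0, 0, 0, 2, 0], [0, 0, -1, -1, 0, 0, 2]].
The roots have two lengths (squared-length ratio 2:1); the short ones are alpha_{1,2,4,5,6,7}. The associated Dynkin diagram is a chain of 7 nodes with a double edge at one end; the terminal node there is the unique long simple root (C_7), so the type is C_7 (the algebra sp(14)).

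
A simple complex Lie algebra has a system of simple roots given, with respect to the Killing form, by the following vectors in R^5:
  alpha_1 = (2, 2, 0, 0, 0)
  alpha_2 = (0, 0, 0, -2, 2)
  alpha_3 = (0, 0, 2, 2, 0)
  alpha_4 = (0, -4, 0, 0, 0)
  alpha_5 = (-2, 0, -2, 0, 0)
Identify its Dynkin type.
C_5

Compute the Cartan integers a_ij = 2(alpha_i, alpha_j)/(alpha_j, alpha_j); the resulting 5x5 Cartan matrix is
[[2, 0, 0, -1, -1], [0, 2, -1, 0, 0], [0, -1, 2, 0, -1], [-2, 0, 0, 2, 0], [-1, 0, -1, 0, 2]].
The roots have two lengths (squared-length ratio 2:1); the short ones are alpha_{1,2,3,5}. The associated Dynkin diagram is a chain of 5 nodes with a double edge at one end; the terminal node there is the unique long simple root (C_5), so the type is C_5 (the algebra sp(10)).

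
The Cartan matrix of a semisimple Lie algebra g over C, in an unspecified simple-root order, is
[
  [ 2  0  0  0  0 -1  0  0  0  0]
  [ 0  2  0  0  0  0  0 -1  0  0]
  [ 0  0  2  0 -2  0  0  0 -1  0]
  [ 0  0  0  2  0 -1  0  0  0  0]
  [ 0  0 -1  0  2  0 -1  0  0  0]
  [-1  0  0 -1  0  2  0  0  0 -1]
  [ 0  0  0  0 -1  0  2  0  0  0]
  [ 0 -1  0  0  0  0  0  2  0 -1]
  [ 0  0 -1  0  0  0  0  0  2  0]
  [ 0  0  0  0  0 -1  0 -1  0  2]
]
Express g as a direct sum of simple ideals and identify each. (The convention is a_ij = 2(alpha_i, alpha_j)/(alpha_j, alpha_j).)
type D_6 + type F_4

The diagram associated to this matrix has two connected components: the simple roots {alpha_1, alpha_2, alpha_4, alpha_6, alpha_8, alpha_10} form a chain of 4 nodes with a fork of two nodes at one end (D_6), and {alpha_3, alpha_5, alpha_7, alpha_9} form a chain of 4 nodes with a double edge between the middle two (F_4). A semisimple Lie algebra decomposes uniquely as the direct sum of simple ideals, one per connected component of its Dynkin diagram, so g ≅ D_6 ⊕ F_4 (dimension 66 + 52 = 118).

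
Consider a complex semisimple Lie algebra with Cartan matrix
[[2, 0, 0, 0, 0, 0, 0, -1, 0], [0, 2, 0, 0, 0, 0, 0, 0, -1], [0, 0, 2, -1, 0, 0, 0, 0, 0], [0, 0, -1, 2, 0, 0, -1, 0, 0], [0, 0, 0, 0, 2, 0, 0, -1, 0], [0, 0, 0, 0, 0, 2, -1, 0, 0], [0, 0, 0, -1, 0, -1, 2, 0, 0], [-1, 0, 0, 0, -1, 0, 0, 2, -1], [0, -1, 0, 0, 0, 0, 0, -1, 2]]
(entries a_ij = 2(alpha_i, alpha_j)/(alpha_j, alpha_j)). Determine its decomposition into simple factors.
The diagram associated to this matrix has two connected components: the simple roots {alpha_3, alpha_4, alpha_6, alpha_7} form a chain of 4 nodes with single edges (A_4), and {alpha_1, alpha_2, alpha_5, alpha_8, alpha_9} form a chain of 3 nodes with a fork of two nodes at one end (D_5). A semisimple Lie algebra decomposes uniquely as the direct sum of simple ideals, one per connected component of its Dynkin diagram, so g ≅ A_4 ⊕ D_5 (dimension 24 + 45 = 69).

A4 ⊕ D5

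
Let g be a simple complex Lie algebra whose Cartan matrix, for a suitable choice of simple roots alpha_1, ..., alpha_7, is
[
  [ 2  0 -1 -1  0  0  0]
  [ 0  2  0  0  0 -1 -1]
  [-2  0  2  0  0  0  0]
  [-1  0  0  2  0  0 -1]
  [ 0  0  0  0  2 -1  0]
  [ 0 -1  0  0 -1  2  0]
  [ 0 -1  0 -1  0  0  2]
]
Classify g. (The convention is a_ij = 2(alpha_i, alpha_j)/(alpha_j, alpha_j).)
C_7

The matrix has rank 7 with 2's on the diagonal. Reading the off-diagonal entries as Dynkin edges (a single edge where a_ij = a_ji = -1; a double or triple edge where a_ij * a_ji = 2 or 3), the diagram is a chain of 7 nodes with a double edge at one end; the terminal node there is the unique long simple root (C_7). One simple-root ordering that puts it in standard form is (alpha_5, alpha_6, alpha_2, alpha_7, alpha_4, alpha_1, alpha_3). So the algebra is type C_7, i.e. sp(14).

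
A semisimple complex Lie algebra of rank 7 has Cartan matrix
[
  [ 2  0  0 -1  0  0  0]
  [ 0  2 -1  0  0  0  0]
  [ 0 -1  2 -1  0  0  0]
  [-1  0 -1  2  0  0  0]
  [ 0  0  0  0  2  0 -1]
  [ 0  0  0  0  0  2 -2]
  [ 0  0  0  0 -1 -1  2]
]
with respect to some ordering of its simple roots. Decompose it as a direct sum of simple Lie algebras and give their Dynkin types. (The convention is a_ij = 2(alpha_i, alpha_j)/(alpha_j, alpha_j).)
type A_4 ⊕ type C_3

The diagram associated to this matrix has two connected components: the simple roots {alpha_1, alpha_2, alpha_3, alpha_4} form a chain of 4 nodes with single edges (A_4), and {alpha_5, alpha_6, alpha_7} form a chain of 3 nodes with a double edge at one end; the terminal node there is the unique long simple root (C_3). A semisimple Lie algebra decomposes uniquely as the direct sum of simple ideals, one per connected component of its Dynkin diagram, so g ≅ A_4 ⊕ C_3 (dimension 24 + 21 = 45).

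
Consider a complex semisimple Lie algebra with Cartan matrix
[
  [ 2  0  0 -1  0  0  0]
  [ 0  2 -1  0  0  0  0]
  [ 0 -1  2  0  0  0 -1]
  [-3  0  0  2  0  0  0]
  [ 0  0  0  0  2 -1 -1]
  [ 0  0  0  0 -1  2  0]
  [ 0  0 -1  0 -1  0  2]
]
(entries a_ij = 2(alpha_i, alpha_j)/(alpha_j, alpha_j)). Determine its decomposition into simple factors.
The diagram associated to this matrix has two connected components: the simple roots {alpha_2, alpha_3, alpha_5, alpha_6, alpha_7} form a chain of 5 nodes with single edges (A_5), and {alpha_1, alpha_4} form two nodes joined by a triple edge (G_2). A semisimple Lie algebra decomposes uniquely as the direct sum of simple ideals, one per connected component of its Dynkin diagram, so g ≅ A_5 ⊕ G_2 (dimension 35 + 14 = 49).

A5 + G2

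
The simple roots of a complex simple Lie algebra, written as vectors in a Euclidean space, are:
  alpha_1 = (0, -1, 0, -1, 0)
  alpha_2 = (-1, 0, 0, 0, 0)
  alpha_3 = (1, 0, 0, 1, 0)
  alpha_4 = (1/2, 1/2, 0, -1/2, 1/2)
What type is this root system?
F_4

Compute the Cartan integers a_ij = 2(alpha_i, alpha_j)/(alpha_j, alpha_j); the resulting 4x4 Cartan matrix is
[[2, 0, -1, 0], [0, 2, -1, -1], [-1, -2, 2, 0], [0, -1, 0, 2]].
The roots have two lengths (squared-length ratio 2:1); the short ones are alpha_{2,4}. The associated Dynkin diagram is a chain of 4 nodes with a double edge between the middle two (F_4), so the type is F_4.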